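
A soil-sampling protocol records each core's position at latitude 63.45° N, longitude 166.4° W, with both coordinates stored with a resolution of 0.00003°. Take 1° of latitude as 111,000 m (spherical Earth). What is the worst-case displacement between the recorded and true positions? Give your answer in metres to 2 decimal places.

1.82 metres

With a 0.00003° grid the true value lies within half a step, ±0.00003°/2 = ±1.5e-05°, of the stored one.
North–south component: 1.5e-05° × 111000 = 1.665 m.
Longitude error → 1.5e-05 × 111000 × cos 63.45° = 1.5e-05 × 111000 × 0.4470 ≈ 0.744219 m.
Worst case both components are at the extreme and orthogonal: √(1.665² + 0.744219²) ≈ 1.82376 m.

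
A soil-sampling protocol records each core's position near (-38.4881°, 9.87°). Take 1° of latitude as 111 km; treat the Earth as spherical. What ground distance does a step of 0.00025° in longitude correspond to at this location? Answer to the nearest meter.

22 meters

One degree of longitude here spans 111000 × cos 38.4881° = 111000 × 0.7827 ≈ 86883.9 m; 0.00025° of that is 21.721 m.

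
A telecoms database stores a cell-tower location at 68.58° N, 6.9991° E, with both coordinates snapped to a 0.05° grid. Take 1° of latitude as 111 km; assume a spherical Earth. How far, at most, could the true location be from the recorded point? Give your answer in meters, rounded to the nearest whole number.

With a 0.05° grid the true value lies within half a step, ±0.05°/2 = ±0.025°, of the stored one.
N–S: 0.025° × 111000 m/° = 2775 m.
East–west component at 68.58°: 0.025° × 111000 × cos 68.58° ≈ 0.025 × 40537.4 ≈ 1013.43 m.
Combining orthogonally: (2775² + 1013.43²)^½ ≈ 2954.26 m.

2954 meters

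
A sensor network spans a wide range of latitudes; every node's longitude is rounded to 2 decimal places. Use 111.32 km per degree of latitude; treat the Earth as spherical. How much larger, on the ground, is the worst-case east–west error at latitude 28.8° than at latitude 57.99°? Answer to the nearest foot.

632 feet

Rounding to 2 decimal places leaves the longitude within ±0.005° of the true value.
Error at 28.8° = 0.005° × 111320 × cos 28.8° ≈ 556.6 × 0.8763 = 487.75 m.
Error at 57.99° = 0.005° × 111320 × cos 57.99° ≈ 556.6 × 0.5301 = 295.04 m.
So the lower-latitude error exceeds the higher by 487.75 − 295.04 = 192.72 m.
Converting: 192.717 m × 3.2808 ft/m ≈ 632.27 ft.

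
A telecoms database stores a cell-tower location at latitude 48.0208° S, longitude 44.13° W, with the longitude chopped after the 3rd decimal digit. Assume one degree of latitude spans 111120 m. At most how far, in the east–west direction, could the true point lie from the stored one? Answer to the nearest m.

Truncating at 3 decimal places can drop up to a full unit in the last place, so the longitude may be off by as much as 0.001°.
Parallels shrink by cos φ, so at 48.0208° a degree of longitude is 111120 × 0.6689 ≈ 74323.8 m.
Maximum E–W displacement: 0.001 × 74323.8 = 74.3238 m.

74 m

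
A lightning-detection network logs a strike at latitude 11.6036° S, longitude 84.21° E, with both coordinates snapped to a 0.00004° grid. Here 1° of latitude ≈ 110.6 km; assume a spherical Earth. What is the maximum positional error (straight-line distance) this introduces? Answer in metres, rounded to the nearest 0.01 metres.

3.10 metres

With a 0.00004° grid the true value lies within half a step, ±0.00004°/2 = ±2e-05°, of the stored one.
Latitude error → 2e-05 × 110600 = 2.212 m along the meridian.
E–W at 11.6036°: 2e-05° × 110600 × cos 11.6036° = 2e-05 × 110600 × 0.9796 ≈ 2.16679 m.
Worst case both components are at the extreme and orthogonal: √(2.212² + 2.16679²) ≈ 3.09644 m.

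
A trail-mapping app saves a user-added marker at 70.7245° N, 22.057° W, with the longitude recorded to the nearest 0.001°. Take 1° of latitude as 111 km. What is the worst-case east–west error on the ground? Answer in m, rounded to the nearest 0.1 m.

18.3 m

Rounding to 3 decimal places leaves the longitude within ±0.0005° of the true value.
At latitude 70.7245° a degree of longitude spans 111000 m × cos 70.7245° = 111000 × 0.3301 ≈ 36642.3 m.
So at most 0.0005° × 36642.3 ≈ 18.3211 m east–west.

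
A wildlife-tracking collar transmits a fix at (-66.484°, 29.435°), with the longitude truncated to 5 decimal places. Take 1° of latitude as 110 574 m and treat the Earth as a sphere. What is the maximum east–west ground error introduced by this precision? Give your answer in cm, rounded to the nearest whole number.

Truncating at 5 decimal places can drop up to a full unit in the last place, so the longitude may be off by as much as 1e-05°.
Parallels shrink by cos φ, so at 66.484° a degree of longitude is 110574 × 0.3990 ≈ 44119.6 m.
Maximum E–W displacement: 1e-05 × 44119.6 = 0.441196 m.
That is 0.441196 m = 44.12 cm.

44 cm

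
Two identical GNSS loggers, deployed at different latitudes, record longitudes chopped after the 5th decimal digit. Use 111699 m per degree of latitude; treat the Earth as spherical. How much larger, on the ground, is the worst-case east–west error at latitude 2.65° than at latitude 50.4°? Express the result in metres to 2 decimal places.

0.40 metres

Truncating at 5 decimal places can drop up to a full unit in the last place, so the longitude may be off by as much as 1e-05°.
At 2.65°: 1e-05° × 111699 × cos 2.65° = 1e-05 × 111699 × 0.9989 ≈ 1.1158 m.
Error at 50.4° = 1e-05° × 111699 × cos 50.4° ≈ 1.117 × 0.6374 = 0.712 m.
Difference: 1.1158 − 0.712 = 0.4038 m.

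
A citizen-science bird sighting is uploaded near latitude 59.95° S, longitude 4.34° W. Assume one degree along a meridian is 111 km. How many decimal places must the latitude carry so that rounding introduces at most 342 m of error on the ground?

3

One degree of latitude covers 111000 m.
N decimal places → at most half a unit in the last place, 0.5 × 10⁻ᴺ° = 111000/2 × 10⁻ᴺ m.
Setting 55500 × 10⁻ᴺ ≤ 342 gives 10ᴺ ≥ 162.3, i.e. N ≥ 2.21.
At 2 places the error can reach 555 m, but 3 places keeps it to 55.5 m.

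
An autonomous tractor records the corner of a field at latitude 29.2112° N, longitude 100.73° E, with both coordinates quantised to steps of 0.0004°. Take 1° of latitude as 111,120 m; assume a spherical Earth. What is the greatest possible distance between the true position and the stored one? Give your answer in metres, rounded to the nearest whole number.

29 metres

With a 0.0004° grid the true value lies within half a step, ±0.0004°/2 = ±0.0002°, of the stored one.
North–south component: 0.0002° × 111120 = 22.224 m.
East–west component at 29.2112°: 0.0002° × 111120 × cos 29.2112° ≈ 0.0002 × 96988.5 ≈ 19.3977 m.
Combining orthogonally: (22.224² + 19.3977²)^½ ≈ 29.4988 m.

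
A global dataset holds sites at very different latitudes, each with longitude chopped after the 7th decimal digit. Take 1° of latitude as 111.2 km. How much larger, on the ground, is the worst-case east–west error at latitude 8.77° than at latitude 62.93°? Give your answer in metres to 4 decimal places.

Truncating at 7 decimal places can drop up to a full unit in the last place, so the longitude may be off by as much as 1e-07°.
At 8.77°: 1e-07° × 111200 × cos 8.77° = 1e-07 × 111200 × 0.9883 ≈ 0.01099 m.
At 62.93°: 1e-07° × 111200 × cos 62.93° = 1e-07 × 111200 × 0.4551 ≈ 0.0050605 m.
So the lower-latitude error exceeds the higher by 0.01099 − 0.0050605 = 0.0059295 m.

0.0059 metres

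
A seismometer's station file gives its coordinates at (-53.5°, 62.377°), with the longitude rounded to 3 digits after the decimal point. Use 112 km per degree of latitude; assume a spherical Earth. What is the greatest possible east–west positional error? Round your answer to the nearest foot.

109 feet

Rounding to 3 decimal places leaves the longitude within ±0.0005° of the true value.
At latitude 53.5° a degree of longitude spans 112000 m × cos 53.5° = 112000 × 0.5948 ≈ 66620.2 m.
Maximum E–W displacement: 0.0005 × 66620.2 = 33.3101 m.
Converting: 33.3101 m × 3.2808 ft/m ≈ 109.29 ft.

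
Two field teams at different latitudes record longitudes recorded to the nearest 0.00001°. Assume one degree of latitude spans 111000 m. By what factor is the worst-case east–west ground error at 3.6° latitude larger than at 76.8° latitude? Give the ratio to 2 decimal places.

4.37

Rounding to 5 decimal places leaves the longitude within ±5e-06° of the true value.
Error at 3.6° = 5e-06° × 111000 × cos 3.6° ≈ 0.555 × 0.9980 = 0.5539 m.
Error at 76.8° = 5e-06° × 111000 × cos 76.8° ≈ 0.555 × 0.2284 = 0.12673 m.
The ratio reduces to cos 3.6° / cos 76.8° = 0.9980/0.2284 ≈ 4.3706.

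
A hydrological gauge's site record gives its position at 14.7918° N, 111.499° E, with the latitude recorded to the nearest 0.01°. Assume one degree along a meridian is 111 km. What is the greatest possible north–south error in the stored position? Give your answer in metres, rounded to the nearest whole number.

555 metres

Rounding to 2 decimal places leaves the latitude within ±0.005° of the true value.
So the N–S error is at most 0.005 × 111000 = 555 m.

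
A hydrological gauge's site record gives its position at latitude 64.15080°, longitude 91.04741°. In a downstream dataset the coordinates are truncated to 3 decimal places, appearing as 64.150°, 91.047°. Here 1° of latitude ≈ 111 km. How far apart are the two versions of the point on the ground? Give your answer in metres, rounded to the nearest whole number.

91 metres

Δlat = 64.15080 − 64.150 = +0.00080°; Δlon = 91.04741 − 91.047 = +0.00041°.
N–S: 0.00080° × 111000 m/° = 88.8 m.
East–west at this latitude: 0.00041° × 111000 × cos 64.15° ≈ 0.00041 × 48397.8 = 19.8431 m.
Hypotenuse of the two orthogonal shifts: √(88.8² + 19.8431²) = 90.9901 m.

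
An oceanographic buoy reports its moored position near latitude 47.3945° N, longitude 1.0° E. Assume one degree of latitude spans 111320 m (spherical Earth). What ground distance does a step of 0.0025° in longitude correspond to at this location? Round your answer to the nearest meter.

188 meters

0.0025° of longitude at 47.3945° is 0.0025 × 111320 × cos 47.3945° ≈ 0.0025 × 75357.7 = 188.394 m.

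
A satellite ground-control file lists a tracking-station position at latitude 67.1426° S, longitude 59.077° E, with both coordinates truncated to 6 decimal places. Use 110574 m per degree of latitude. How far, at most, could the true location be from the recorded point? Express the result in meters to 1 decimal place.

0.1 meters

Truncating at 6 decimal places can drop up to a full unit in the last place, so each coordinate may be off by as much as 1e-06°.
N–S: 1e-06° × 110574 m/° = 0.110574 m.
E–W at 67.1426°: 1e-06° × 110574 × cos 67.1426° = 1e-06 × 110574 × 0.3884 ≈ 0.0429512 m.
Worst case both components are at the extreme and orthogonal: √(0.110574² + 0.0429512²) ≈ 0.118623 m.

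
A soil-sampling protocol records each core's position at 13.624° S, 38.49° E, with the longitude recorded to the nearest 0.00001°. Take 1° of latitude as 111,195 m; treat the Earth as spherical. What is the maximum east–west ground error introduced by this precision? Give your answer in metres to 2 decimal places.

0.54 metres

Rounding to 5 decimal places leaves the longitude within ±5e-06° of the true value.
Parallels shrink by cos φ, so at 13.624° a degree of longitude is 111195 × 0.9719 ≈ 108066 m.
So at most 5e-06° × 108066 ≈ 0.540331 m east–west.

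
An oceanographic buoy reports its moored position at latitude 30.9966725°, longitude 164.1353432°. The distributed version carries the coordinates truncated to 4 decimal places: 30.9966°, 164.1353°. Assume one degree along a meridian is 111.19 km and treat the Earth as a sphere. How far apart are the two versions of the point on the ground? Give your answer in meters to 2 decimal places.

The latitude changed by +0.0000725° and the longitude by +0.0000432°.
North–south shift: 0.0000725 × 111190 = 8.06127 m.
E–W at 30.9966°: 0.0000432° × 111190 × cos 30.9966° = 0.0000432 × 111190 × 0.8572 ≈ 4.11747 m.
Distance: √(8.06127² + 4.11747²) ≈ 9.05195 m.

9.05 meters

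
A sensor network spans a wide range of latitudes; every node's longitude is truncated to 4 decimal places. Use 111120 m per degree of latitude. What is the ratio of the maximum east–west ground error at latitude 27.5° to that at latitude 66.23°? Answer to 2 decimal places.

2.20

Truncating at 4 decimal places can drop up to a full unit in the last place, so the longitude may be off by as much as 0.0001°.
At 27.5°: 0.0001° × 111120 × cos 27.5° = 0.0001 × 111120 × 0.8870 ≈ 9.8565 m.
Error at 66.23° = 0.0001° × 111120 × cos 66.23° ≈ 11.112 × 0.4031 = 4.4789 m.
The ratio reduces to cos 27.5° / cos 66.23° = 0.8870/0.4031 ≈ 2.2007.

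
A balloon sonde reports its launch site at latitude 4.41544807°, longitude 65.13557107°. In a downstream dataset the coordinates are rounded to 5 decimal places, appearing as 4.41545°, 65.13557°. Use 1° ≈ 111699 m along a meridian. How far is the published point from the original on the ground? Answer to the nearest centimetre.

The latitude changed by -0.00000193° and the longitude by +0.00000107°.
N–S: -0.00000193° × 111699 m/° = -0.215579 m.
E–W at 4.41545°: 0.00000107° × 111699 × cos 4.41545° = 0.00000107 × 111699 × 0.9970 ≈ 0.119163 m.
Hypotenuse of the two orthogonal shifts: √(0.215579² + 0.119163²) = 0.246321 m.
That is 0.246321 m = 24.632 cm.

25 centimetres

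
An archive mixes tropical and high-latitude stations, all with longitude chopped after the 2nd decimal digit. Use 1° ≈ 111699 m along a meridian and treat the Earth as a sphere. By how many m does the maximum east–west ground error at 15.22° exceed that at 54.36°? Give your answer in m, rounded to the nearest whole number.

427 m

Truncating at 2 decimal places can drop up to a full unit in the last place, so the longitude may be off by as much as 0.01°.
At 15.22°: 0.01° × 111699 × cos 15.22° = 0.01 × 111699 × 0.9649 ≈ 1077.8 m.
At 54.36°: 0.01° × 111699 × cos 54.36° = 0.01 × 111699 × 0.5827 ≈ 650.86 m.
Difference: 1077.8 − 650.86 = 426.95 m.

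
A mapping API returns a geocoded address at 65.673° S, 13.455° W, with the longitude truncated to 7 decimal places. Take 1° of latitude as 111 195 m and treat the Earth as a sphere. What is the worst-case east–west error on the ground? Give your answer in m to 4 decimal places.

Truncating at 7 decimal places can drop up to a full unit in the last place, so the longitude may be off by as much as 1e-07°.
At latitude 65.673° a degree of longitude spans 111195 m × cos 65.673° = 111195 × 0.4119 ≈ 45806.1 m.
Maximum E–W displacement: 1e-07 × 45806.1 = 0.00458061 m.

0.0046 m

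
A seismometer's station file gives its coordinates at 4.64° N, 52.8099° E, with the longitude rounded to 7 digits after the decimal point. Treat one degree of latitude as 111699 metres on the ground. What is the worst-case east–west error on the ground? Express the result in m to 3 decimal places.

Rounding to 7 decimal places leaves the longitude within ±5e-08° of the true value.
Parallels shrink by cos φ, so at 4.64° a degree of longitude is 111699 × 0.9967 ≈ 111333 m.
So at most 5e-08° × 111333 ≈ 0.00556665 m east–west.

0.006 m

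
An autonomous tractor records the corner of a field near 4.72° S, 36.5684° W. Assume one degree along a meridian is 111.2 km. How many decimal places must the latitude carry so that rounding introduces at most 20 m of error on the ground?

4 decimal places

One degree of latitude covers 111200 m.
With N decimal places the half-ulp bound is 0.5·10⁻ᴺ°, or 0.5·10⁻ᴺ × 111200 m on the ground.
Setting 55600 × 10⁻ᴺ ≤ 20 gives 10ᴺ ≥ 2780, i.e. N ≥ 3.44.
N = 3 would give 55.6 m (too coarse); N = 4 gives 5.56 m ≤ 20 m.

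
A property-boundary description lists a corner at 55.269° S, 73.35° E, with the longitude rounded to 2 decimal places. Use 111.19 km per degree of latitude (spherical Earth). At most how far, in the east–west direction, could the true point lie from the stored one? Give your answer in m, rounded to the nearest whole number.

317 m

Rounding to 2 decimal places leaves the longitude within ±0.005° of the true value.
One degree of longitude at 55.269° is 111190 × cos 55.269° ≈ 111190 × 0.5697 = 63347.6 m.
So at most 0.005° × 63347.6 ≈ 316.738 m east–west.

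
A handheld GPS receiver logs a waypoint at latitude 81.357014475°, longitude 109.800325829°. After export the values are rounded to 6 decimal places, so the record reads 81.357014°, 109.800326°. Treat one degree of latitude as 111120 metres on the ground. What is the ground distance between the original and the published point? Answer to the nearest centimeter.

5 centimeters

Δlat = 81.357014475 − 81.357014 = +0.000000475°; Δlon = 109.800325829 − 109.800326 = -0.000000171°.
N–S: 0.000000475° × 111120 m/° = 0.052782 m.
E–W at 81.357°: -0.000000171° × 111120 × cos 81.357° = -0.000000171 × 111120 × 0.1503 ≈ -0.00285549 m.
Hypotenuse of the two orthogonal shifts: √(0.052782² + 0.00285549²) = 0.0528592 m.
That is 0.0528592 m = 5.2859 cm.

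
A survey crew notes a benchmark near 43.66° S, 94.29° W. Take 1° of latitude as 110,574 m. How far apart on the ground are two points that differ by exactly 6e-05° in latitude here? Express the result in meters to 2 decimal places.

Along a meridian 6e-05° is 6e-05 × 110574 = 6.63444 m.

6.63 meters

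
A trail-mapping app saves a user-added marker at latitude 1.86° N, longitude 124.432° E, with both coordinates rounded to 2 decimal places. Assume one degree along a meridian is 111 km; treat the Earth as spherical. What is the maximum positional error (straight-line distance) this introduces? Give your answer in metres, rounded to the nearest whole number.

Rounding to 2 decimal places leaves each coordinate within ±0.005° of the true value.
North–south component: 0.005° × 111000 = 555 m.
Longitude error → 0.005 × 111000 × cos 1.86° = 0.005 × 111000 × 0.9995 ≈ 554.708 m.
Combining orthogonally: (555² + 554.708²)^½ ≈ 784.682 m.

785 metres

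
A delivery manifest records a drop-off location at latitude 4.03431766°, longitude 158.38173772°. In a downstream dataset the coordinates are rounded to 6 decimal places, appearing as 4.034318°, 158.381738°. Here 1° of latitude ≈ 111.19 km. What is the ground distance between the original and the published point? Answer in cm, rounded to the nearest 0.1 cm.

4.9 cm

Δlat = 4.03431766 − 4.034318 = -0.00000034°; Δlon = 158.38173772 − 158.381738 = -0.00000028°.
North–south shift: -0.00000034 × 111190 = -0.0378046 m.
E–W at 4.03432°: -0.00000028° × 111190 × cos 4.03432° = -0.00000028 × 111190 × 0.9975 ≈ -0.0310561 m.
Distance: √(0.0378046² + 0.0310561²) ≈ 0.0489251 m.
That is 0.0489251 m = 4.8925 cm.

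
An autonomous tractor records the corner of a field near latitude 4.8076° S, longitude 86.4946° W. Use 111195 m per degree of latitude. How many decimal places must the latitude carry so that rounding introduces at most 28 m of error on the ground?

One degree of latitude covers 111195 m.
With N decimal places the half-ulp bound is 0.5·10⁻ᴺ°, or 0.5·10⁻ᴺ × 111195 m on the ground.
Setting 55597.5 × 10⁻ᴺ ≤ 28 gives 10ᴺ ≥ 1986, i.e. N ≥ 3.30.
So 4 decimal places suffice (5.56 m); 3 would allow up to 55.6 m.

4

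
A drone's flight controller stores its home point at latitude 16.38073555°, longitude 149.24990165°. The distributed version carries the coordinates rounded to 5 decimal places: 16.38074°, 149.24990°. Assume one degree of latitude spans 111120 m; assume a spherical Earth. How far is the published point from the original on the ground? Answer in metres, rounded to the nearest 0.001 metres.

0.525 metres

Δlat = 16.38073555 − 16.38074 = -0.00000445°; Δlon = 149.24990165 − 149.24990 = +0.00000165°.
North–south shift: -0.00000445 × 111120 = -0.494484 m.
East–west at this latitude: 0.00000165° × 111120 × cos 16.3807° ≈ 0.00000165 × 106610 = 0.175906 m.
Distance: √(0.494484² + 0.175906²) ≈ 0.52484 m.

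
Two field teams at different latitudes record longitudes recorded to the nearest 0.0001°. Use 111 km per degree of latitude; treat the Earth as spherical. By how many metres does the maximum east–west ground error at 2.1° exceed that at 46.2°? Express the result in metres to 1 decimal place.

1.7 metres

Rounding to 4 decimal places leaves the longitude within ±5e-05° of the true value.
At 2.1°: 5e-05° × 111000 × cos 2.1° = 5e-05 × 111000 × 0.9993 ≈ 5.5463 m.
At 46.2°: 5e-05° × 111000 × cos 46.2° = 5e-05 × 111000 × 0.6921 ≈ 3.8414 m.
So the lower-latitude error exceeds the higher by 5.5463 − 3.8414 = 1.7049 m.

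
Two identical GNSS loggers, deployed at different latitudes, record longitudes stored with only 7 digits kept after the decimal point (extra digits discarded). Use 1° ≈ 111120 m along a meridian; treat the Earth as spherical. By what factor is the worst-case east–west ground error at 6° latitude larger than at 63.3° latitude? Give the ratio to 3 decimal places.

Truncating at 7 decimal places can drop up to a full unit in the last place, so the longitude may be off by as much as 1e-07°.
Error at 6° = 1e-07° × 111120 × cos 6° ≈ 0.011112 × 0.9945 = 0.011051 m.
At 63.3°: 1e-07° × 111120 × cos 63.3° = 1e-07 × 111120 × 0.4493 ≈ 0.0049928 m.
Ratio: 0.011051 / 0.0049928 = cos 6° / cos 63.3° ≈ 2.2134.

2.213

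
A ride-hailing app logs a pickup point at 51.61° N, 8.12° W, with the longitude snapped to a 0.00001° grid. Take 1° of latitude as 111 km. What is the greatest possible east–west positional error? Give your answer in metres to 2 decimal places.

With a 0.00001° grid the true value lies within half a step, ±0.00001°/2 = ±5e-06°, of the stored one.
At latitude 51.61° a degree of longitude spans 111000 m × cos 51.61° = 111000 × 0.6210 ≈ 68932.2 m.
So at most 5e-06° × 68932.2 ≈ 0.344661 m east–west.

0.34 metres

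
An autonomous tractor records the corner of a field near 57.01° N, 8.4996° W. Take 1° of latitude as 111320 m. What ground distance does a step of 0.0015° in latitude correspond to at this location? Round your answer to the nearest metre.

0.0015° × 111320 m/° = 166.98 m.

167 metres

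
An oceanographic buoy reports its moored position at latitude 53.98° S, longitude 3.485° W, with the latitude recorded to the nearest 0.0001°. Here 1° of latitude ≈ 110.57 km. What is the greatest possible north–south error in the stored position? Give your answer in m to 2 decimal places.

5.53 m

Rounding to 4 decimal places leaves the latitude within ±5e-05° of the true value.
North–south distance: 5e-05° × 110570 m/° = 5.5285 m.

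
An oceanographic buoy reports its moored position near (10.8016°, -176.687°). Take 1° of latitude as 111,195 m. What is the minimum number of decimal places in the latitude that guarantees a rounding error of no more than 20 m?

4 decimal places

One degree of latitude covers 111195 m.
Rounding to N decimal places gives at most 0.5 × 10⁻ᴺ degrees of error, i.e. 0.5 × 10⁻ᴺ × 111195 m.
Need 0.5 × 111195 × 10⁻ᴺ ≤ 20 → 10⁻ᴺ ≤ 3.597e-04, so N ≥ 3.44.
So 4 decimal places suffice (5.56 m); 3 would allow up to 55.6 m.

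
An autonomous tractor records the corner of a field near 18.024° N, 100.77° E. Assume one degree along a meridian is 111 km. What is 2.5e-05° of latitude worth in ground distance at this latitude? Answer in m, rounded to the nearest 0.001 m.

Along a meridian 2.5e-05° is 2.5e-05 × 111000 = 2.775 m.

2.775 m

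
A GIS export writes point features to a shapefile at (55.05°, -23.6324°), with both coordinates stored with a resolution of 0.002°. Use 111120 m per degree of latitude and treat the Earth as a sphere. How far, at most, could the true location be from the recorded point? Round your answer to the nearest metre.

128 metres

With a 0.002° grid the true value lies within half a step, ±0.002°/2 = ±0.001°, of the stored one.
North–south component: 0.001° × 111120 = 111.12 m.
E–W at 55.05°: 0.001° × 111120 × cos 55.05° = 0.001 × 111120 × 0.5729 ≈ 63.6564 m.
Worst case both components are at the extreme and orthogonal: √(111.12² + 63.6564²) ≈ 128.062 m.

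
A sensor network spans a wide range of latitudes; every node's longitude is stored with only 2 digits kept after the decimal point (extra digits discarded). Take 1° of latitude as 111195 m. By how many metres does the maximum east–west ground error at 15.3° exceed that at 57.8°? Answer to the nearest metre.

Truncating at 2 decimal places can drop up to a full unit in the last place, so the longitude may be off by as much as 0.01°.
At 15.3°: 0.01° × 111195 × cos 15.3° = 0.01 × 111195 × 0.9646 ≈ 1072.5 m.
At 57.8°: 0.01° × 111195 × cos 57.8° = 0.01 × 111195 × 0.5329 ≈ 592.53 m.
Difference: 1072.5 − 592.53 = 480.01 m.

480 metres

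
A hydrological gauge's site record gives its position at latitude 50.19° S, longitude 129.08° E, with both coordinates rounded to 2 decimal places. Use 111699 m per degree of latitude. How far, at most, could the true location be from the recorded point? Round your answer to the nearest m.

663 m

Rounding to 2 decimal places leaves each coordinate within ±0.005° of the true value.
N–S: 0.005° × 111699 m/° = 558.495 m.
E–W at 50.19°: 0.005° × 111699 × cos 50.19° = 0.005 × 111699 × 0.6402 ≈ 357.573 m.
The two errors are perpendicular, so the maximum displacement is √(558.495² + 357.573²) ≈ 663.155 m.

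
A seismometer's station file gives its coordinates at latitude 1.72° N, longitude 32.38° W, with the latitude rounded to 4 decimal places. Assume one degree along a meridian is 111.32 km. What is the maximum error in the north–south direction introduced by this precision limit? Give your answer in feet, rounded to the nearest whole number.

18 feet

Rounding to 4 decimal places leaves the latitude within ±5e-05° of the true value.
North–south distance: 5e-05° × 111320 m/° = 5.566 m.
In feet: 5.566 m ÷ 0.3048 ≈ 18.261 ft.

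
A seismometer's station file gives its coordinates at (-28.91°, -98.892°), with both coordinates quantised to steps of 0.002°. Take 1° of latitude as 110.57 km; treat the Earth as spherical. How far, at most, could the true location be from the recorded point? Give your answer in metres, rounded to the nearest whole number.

147 metres

With a 0.002° grid the true value lies within half a step, ±0.002°/2 = ±0.001°, of the stored one.
N–S: 0.001° × 110570 m/° = 110.57 m.
Longitude error → 0.001 × 110570 × cos 28.91° = 0.001 × 110570 × 0.8754 ≈ 96.7908 m.
Worst case both components are at the extreme and orthogonal: √(110.57² + 96.7908²) ≈ 146.95 m.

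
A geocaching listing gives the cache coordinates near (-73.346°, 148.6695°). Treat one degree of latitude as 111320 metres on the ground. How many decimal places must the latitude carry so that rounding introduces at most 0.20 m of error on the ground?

One degree of latitude covers 111320 m.
With N decimal places the half-ulp bound is 0.5·10⁻ᴺ°, or 0.5·10⁻ᴺ × 111320 m on the ground.
Setting 55660 × 10⁻ᴺ ≤ 0.20 gives 10ᴺ ≥ 2.783e+05, i.e. N ≥ 5.44.
N = 5 would give 0.557 m (too coarse); N = 6 gives 0.0557 m ≤ 0.20 m.

6 decimal places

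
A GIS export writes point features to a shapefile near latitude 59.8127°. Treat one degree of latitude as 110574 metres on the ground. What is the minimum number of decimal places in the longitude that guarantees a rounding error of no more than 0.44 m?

At 59.8127° one degree of longitude covers 110574 × cos 59.8127° ≈ 110574 × 0.5028 ≈ 55599.7 m.
With N decimal places the half-ulp bound is 0.5·10⁻ᴺ°, or 0.5·10⁻ᴺ × 55599.7 m on the ground.
Need 0.5 × 55599.7 × 10⁻ᴺ ≤ 0.44 → 10⁻ᴺ ≤ 1.583e-05, so N ≥ 4.80.
At 4 places the error can reach 2.78 m, but 5 places keeps it to 0.278 m.

5 decimal places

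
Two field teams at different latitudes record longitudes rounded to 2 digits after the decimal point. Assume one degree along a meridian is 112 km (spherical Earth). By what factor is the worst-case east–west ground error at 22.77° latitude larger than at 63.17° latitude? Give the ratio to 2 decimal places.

Rounding to 2 decimal places leaves the longitude within ±0.005° of the true value.
At 22.77°: 0.005° × 112000 × cos 22.77° = 0.005 × 112000 × 0.9221 ≈ 516.36 m.
At 63.17°: 0.005° × 112000 × cos 63.17° = 0.005 × 112000 × 0.4513 ≈ 252.75 m.
Ratio: 516.36 / 252.75 = cos 22.77° / cos 63.17° ≈ 2.0429.

2.04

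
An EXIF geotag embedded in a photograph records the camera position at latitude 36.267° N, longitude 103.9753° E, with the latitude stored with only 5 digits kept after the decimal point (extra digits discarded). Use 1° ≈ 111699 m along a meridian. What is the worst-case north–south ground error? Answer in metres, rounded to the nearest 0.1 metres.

Truncating at 5 decimal places can drop up to a full unit in the last place, so the latitude may be off by as much as 1e-05°.
Along the meridian that is 1e-05° × 111699 m/° = 1.11699 m.

1.1 metres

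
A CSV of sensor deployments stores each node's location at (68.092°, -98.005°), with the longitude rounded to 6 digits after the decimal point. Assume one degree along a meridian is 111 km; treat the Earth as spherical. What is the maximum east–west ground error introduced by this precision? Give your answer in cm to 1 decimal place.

2.1 cm

Rounding to 6 decimal places leaves the longitude within ±5e-07° of the true value.
One degree of longitude at 68.092° is 111000 × cos 68.092° ≈ 111000 × 0.3731 = 41416 m.
Maximum E–W displacement: 5e-07 × 41416 = 0.020708 m.
That is 0.020708 m = 2.0708 cm.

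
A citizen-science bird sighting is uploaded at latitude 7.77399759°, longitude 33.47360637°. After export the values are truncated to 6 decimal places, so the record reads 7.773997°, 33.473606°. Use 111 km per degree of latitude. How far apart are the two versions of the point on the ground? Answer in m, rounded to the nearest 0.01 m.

0.08 m

Δlat = 7.77399759 − 7.773997 = +0.00000059°; Δlon = 33.47360637 − 33.473606 = +0.00000037°.
N–S: 0.00000059° × 111000 m/° = 0.06549 m.
East–west at this latitude: 0.00000037° × 111000 × cos 7.774° ≈ 0.00000037 × 109980 = 0.0406925 m.
Hypotenuse of the two orthogonal shifts: √(0.06549² + 0.0406925²) = 0.0771027 m.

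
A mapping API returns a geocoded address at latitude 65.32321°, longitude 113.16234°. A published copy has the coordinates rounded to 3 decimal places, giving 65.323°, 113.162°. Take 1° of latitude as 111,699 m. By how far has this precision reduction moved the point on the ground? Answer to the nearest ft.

The latitude changed by +0.00021° and the longitude by +0.00034°.
North–south shift: 0.00021 × 111699 = 23.4568 m.
E–W at 65.323°: 0.00034° × 111699 × cos 65.323° = 0.00034 × 111699 × 0.4175 ≈ 15.8558 m.
Combined displacement = (23.4568² + 15.8558²)^½ ≈ 28.313 m.
Converting: 28.313 m × 3.2808 ft/m ≈ 92.89 ft.

93 ft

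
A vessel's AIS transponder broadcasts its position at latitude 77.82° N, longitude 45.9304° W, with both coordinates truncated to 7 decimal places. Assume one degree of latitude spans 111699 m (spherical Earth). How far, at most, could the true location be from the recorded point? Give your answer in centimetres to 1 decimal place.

1.1 centimetres

Truncating at 7 decimal places can drop up to a full unit in the last place, so each coordinate may be off by as much as 1e-07°.
North–south component: 1e-07° × 111699 = 0.0111699 m.
E–W at 77.82°: 1e-07° × 111699 × cos 77.82° = 1e-07 × 111699 × 0.2110 ≈ 0.00235667 m.
Combining orthogonally: (0.0111699² + 0.00235667²)^½ ≈ 0.0114158 m.
That is 0.0114158 m = 1.1416 cm.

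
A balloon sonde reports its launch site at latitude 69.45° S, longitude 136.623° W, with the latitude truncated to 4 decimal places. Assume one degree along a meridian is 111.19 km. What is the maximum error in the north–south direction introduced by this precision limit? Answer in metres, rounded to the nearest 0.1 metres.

11.1 metres

Truncating at 4 decimal places can drop up to a full unit in the last place, so the latitude may be off by as much as 0.0001°.
North–south distance: 0.0001° × 111190 m/° = 11.119 m.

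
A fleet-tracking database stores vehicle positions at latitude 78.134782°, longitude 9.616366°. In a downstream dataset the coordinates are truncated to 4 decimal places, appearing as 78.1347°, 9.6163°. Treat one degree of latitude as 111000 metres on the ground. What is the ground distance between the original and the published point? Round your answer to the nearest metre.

Δlat = 78.134782 − 78.1347 = +0.000082°; Δlon = 9.616366 − 9.6163 = +0.000066°.
North–south shift: 0.000082 × 111000 = 9.102 m.
East–west at this latitude: 0.000066° × 111000 × cos 78.1347° ≈ 0.000066 × 22822.9 = 1.50631 m.
Distance: √(9.102² + 1.50631²) ≈ 9.2258 m.

9 metres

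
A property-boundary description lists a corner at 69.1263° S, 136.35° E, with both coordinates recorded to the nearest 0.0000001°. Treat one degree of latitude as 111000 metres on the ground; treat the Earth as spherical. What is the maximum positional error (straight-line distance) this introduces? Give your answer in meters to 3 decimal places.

Rounding to 7 decimal places leaves each coordinate within ±5e-08° of the true value.
N–S: 5e-08° × 111000 m/° = 0.00555 m.
E–W at 69.1263°: 5e-08° × 111000 × cos 69.1263° = 5e-08 × 111000 × 0.3563 ≈ 0.00197752 m.
The two errors are perpendicular, so the maximum displacement is √(0.00555² + 0.00197752²) ≈ 0.00589178 m.

0.006 meters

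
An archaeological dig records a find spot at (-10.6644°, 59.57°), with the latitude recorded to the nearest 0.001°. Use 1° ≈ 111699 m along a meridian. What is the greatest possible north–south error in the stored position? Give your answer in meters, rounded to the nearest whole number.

Rounding to 3 decimal places leaves the latitude within ±0.0005° of the true value.
North–south distance: 0.0005° × 111699 m/° = 55.8495 m.

56 meters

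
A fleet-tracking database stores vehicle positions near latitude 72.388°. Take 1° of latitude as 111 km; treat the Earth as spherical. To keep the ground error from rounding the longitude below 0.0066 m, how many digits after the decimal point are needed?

7 decimal places

At 72.388° one degree of longitude covers 111000 × cos 72.388° ≈ 111000 × 0.3026 ≈ 33585.2 m.
With N decimal places the half-ulp bound is 0.5·10⁻ᴺ°, or 0.5·10⁻ᴺ × 33585.2 m on the ground.
Setting 16792.6 × 10⁻ᴺ ≤ 0.0066 gives 10ᴺ ≥ 2.544e+06, i.e. N ≥ 6.41.
So 7 decimal places suffice (0.00168 m); 6 would allow up to 0.0168 m.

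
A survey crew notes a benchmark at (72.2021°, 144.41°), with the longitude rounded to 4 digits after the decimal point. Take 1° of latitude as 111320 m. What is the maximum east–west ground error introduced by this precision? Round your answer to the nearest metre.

2 metres

Rounding to 4 decimal places leaves the longitude within ±5e-05° of the true value.
One degree of longitude at 72.2021° is 111320 × cos 72.2021° ≈ 111320 × 0.3057 = 34026.1 m.
East–west error: 5e-05° × 34026.1 m/° ≈ 1.70131 m.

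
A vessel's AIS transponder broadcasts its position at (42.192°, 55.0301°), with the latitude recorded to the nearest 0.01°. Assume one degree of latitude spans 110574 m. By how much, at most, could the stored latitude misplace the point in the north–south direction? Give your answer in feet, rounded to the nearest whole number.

1814 feet

Rounding to 2 decimal places leaves the latitude within ±0.005° of the true value.
North–south distance: 0.005° × 110574 m/° = 552.87 m.
Converting: 552.87 m × 3.2808 ft/m ≈ 1813.9 ft.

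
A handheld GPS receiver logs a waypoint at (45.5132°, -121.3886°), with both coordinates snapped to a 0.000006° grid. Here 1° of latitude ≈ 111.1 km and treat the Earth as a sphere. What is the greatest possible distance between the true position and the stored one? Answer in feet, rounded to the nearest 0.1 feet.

With a 0.000006° grid the true value lies within half a step, ±0.000006°/2 = ±3e-06°, of the stored one.
North–south component: 3e-06° × 111100 = 0.3333 m.
Longitude error → 3e-06 × 111100 × cos 45.5132° = 3e-06 × 111100 × 0.7007 ≈ 0.233558 m.
Worst case both components are at the extreme and orthogonal: √(0.3333² + 0.233558²) ≈ 0.406987 m.
Converting: 0.406987 m × 3.2808 ft/m ≈ 1.3353 ft.

1.3 feet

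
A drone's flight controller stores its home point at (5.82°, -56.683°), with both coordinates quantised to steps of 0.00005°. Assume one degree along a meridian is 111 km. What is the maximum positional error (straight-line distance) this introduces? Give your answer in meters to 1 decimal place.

With a 0.00005° grid the true value lies within half a step, ±0.00005°/2 = ±2.5e-05°, of the stored one.
North–south component: 2.5e-05° × 111000 = 2.775 m.
East–west component at 5.82°: 2.5e-05° × 111000 × cos 5.82° ≈ 2.5e-05 × 110428 ≈ 2.7607 m.
Worst case both components are at the extreme and orthogonal: √(2.775² + 2.7607²) ≈ 3.91434 m.

3.9 meters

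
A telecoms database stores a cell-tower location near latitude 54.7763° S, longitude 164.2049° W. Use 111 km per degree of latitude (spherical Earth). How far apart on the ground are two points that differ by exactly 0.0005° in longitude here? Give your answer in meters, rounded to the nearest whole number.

0.0005° of longitude at 54.7763° is 0.0005 × 111000 × cos 54.7763° ≈ 0.0005 × 64021.5 = 32.0108 m.

32 meters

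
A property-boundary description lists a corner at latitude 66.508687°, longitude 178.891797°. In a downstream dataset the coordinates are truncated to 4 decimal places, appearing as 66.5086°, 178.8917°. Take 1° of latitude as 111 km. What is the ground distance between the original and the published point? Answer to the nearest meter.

Δlat = 66.508687 − 66.5086 = +0.000087°; Δlon = 178.891797 − 178.8917 = +0.000097°.
N–S: 0.000087° × 111000 m/° = 9.657 m.
E–W at 66.5086°: 0.000097° × 111000 × cos 66.5086° = 0.000097 × 111000 × 0.3986 ≈ 4.29185 m.
Distance: √(9.657² + 4.29185²) ≈ 10.5678 m.

11 meters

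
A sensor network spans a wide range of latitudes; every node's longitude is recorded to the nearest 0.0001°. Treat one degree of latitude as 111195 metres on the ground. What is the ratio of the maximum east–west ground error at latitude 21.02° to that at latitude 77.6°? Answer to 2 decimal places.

Rounding to 4 decimal places leaves the longitude within ±5e-05° of the true value.
At 21.02°: 5e-05° × 111195 × cos 21.02° = 5e-05 × 111195 × 0.9335 ≈ 5.1898 m.
At 77.6°: 5e-05° × 111195 × cos 77.6° = 5e-05 × 111195 × 0.2147 ≈ 1.1939 m.
The ratio reduces to cos 21.02° / cos 77.6° = 0.9335/0.2147 ≈ 4.3470.

4.35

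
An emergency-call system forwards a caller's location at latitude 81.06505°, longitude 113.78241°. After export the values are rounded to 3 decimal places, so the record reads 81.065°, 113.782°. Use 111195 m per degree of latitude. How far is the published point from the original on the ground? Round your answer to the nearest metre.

Δlat = 81.06505 − 81.065 = +0.00005°; Δlon = 113.78241 − 113.782 = +0.00041°.
N–S: 0.00005° × 111195 m/° = 5.55975 m.
East–west at this latitude: 0.00041° × 111195 × cos 81.065° ≈ 0.00041 × 17270.1 = 7.08075 m.
Distance: √(5.55975² + 7.08075²) ≈ 9.00266 m.

9 metres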